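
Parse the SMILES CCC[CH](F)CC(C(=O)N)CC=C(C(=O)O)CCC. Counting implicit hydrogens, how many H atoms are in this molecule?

Walk through each heavy atom and fill implicit hydrogens from standard valence (C 4, N 3, O 2, S 2, halogen 1):
  atom 1: C, bond orders sum to 1 (valence 4) → 3 H
  atom 2: C, bond orders sum to 2 (valence 4) → 2 H
  atom 3: C, bond orders sum to 2 (valence 4) → 2 H
  atom 4: C with explicit H count 1
  atom 5: F (halogen, monovalent) → 0 H
  atom 6: C, bond orders sum to 2 (valence 4) → 2 H
  atom 7: C, bond orders sum to 3 (valence 4) → 1 H
  atom 8: C, bond orders sum to 4 (valence 4) → 0 H
  atom 9: O, bond orders sum to 2 (valence 2) → 0 H
  atom 10: N, bond orders sum to 1 (valence 3) → 2 H
  atom 11: C, bond orders sum to 2 (valence 4) → 2 H
  atom 12: C, bond orders sum to 3 (valence 4) → 1 H
  atom 13: C, bond orders sum to 4 (valence 4) → 0 H
  atom 14: C, bond orders sum to 4 (valence 4) → 0 H
  atom 15: O, bond orders sum to 2 (valence 2) → 0 H
  atom 16: O, bond orders sum to 1 (valence 2) → 1 H
  atom 17: C, bond orders sum to 2 (valence 4) → 2 H
  atom 18: C, bond orders sum to 2 (valence 4) → 2 H
  atom 19: C, bond orders sum to 1 (valence 4) → 3 H
Total hydrogens: 24.

24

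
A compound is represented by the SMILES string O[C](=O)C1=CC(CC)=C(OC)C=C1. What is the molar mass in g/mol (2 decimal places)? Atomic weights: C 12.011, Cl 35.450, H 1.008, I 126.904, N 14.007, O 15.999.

180.20 g/mol

First, the molecular formula is C10H12O3 (counting implicit H from valence).
  C: 10 × 12.011 = 120.110
  H: 12 × 1.008 = 12.096
  O: 3 × 15.999 = 47.997
Sum: 10×12.011 + 12×1.008 + 3×15.999 = 180.203 → 180.20 g/mol.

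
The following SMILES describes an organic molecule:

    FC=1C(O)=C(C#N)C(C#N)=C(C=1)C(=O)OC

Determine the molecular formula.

C10H5FN2O3

Walk through each heavy atom and fill implicit hydrogens from standard valence (C 4, N 3, O 2, S 2, halogen 1):
  atom 1: F (halogen, monovalent) → 0 H
  atom 2: C, bond orders sum to 4 (valence 4) → 0 H
  atom 3: C, bond orders sum to 4 (valence 4) → 0 H
  atom 4: O, bond orders sum to 1 (valence 2) → 1 H
  atom 5: C, bond orders sum to 4 (valence 4) → 0 H
  atom 6: C, bond orders sum to 4 (valence 4) → 0 H
  atom 7: N, bond orders sum to 3 (valence 3) → 0 H
  atom 8: C, bond orders sum to 4 (valence 4) → 0 H
  atom 9: C, bond orders sum to 4 (valence 4) → 0 H
  atom 10: N, bond orders sum to 3 (valence 3) → 0 H
  atom 11: C, bond orders sum to 4 (valence 4) → 0 H
  atom 12: C, bond orders sum to 3 (valence 4) → 1 H
  atom 13: C, bond orders sum to 4 (valence 4) → 0 H
  atom 14: O, bond orders sum to 2 (valence 2) → 0 H
  atom 15: O, bond orders sum to 2 (valence 2) → 0 H
  atom 16: C, bond orders sum to 1 (valence 4) → 3 H
Totals → C:10, H:5, F:1, N:2, O:3.
In Hill order: C10H5FN2O3.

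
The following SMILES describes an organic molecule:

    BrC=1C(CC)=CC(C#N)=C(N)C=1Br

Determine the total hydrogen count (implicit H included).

8

Walk through each heavy atom and fill implicit hydrogens from standard valence (C 4, N 3, O 2, S 2, halogen 1):
  atom 1: Br (halogen, monovalent) → 0 H
  atom 2: C, bond orders sum to 4 (valence 4) → 0 H
  atom 3: C, bond orders sum to 4 (valence 4) → 0 H
  atom 4: C, bond orders sum to 2 (valence 4) → 2 H
  atom 5: C, bond orders sum to 1 (valence 4) → 3 H
  atom 6: C, bond orders sum to 3 (valence 4) → 1 H
  atom 7: C, bond orders sum to 4 (valence 4) → 0 H
  atom 8: C, bond orders sum to 4 (valence 4) → 0 H
  atom 9: N, bond orders sum to 3 (valence 3) → 0 H
  atom 10: C, bond orders sum to 4 (valence 4) → 0 H
  atom 11: N, bond orders sum to 1 (valence 3) → 2 H
  atom 12: C, bond orders sum to 4 (valence 4) → 0 H
  atom 13: Br (halogen, monovalent) → 0 H
Total hydrogens: 8.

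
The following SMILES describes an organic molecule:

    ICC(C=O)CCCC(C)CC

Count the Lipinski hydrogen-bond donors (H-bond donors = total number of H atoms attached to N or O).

Donors: find every N or O and count the H atoms it carries.
  atom 5 (O): bond orders sum to 2 → 0 H
Lipinski HBD = 0.

0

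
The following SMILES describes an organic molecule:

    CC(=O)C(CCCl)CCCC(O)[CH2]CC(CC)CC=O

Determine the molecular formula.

Walk through each heavy atom and fill implicit hydrogens from standard valence (C 4, N 3, O 2, S 2, halogen 1):
  atom 1: C, bond orders sum to 1 (valence 4) → 3 H
  atom 2: C, bond orders sum to 4 (valence 4) → 0 H
  atom 3: O, bond orders sum to 2 (valence 2) → 0 H
  atom 4: C, bond orders sum to 3 (valence 4) → 1 H
  atom 5: C, bond orders sum to 2 (valence 4) → 2 H
  atom 6: C, bond orders sum to 2 (valence 4) → 2 H
  atom 7: Cl (halogen, monovalent) → 0 H
  atom 8: C, bond orders sum to 2 (valence 4) → 2 H
  atom 9: C, bond orders sum to 2 (valence 4) → 2 H
  atom 10: C, bond orders sum to 2 (valence 4) → 2 H
  atom 11: C, bond orders sum to 3 (valence 4) → 1 H
  atom 12: O, bond orders sum to 1 (valence 2) → 1 H
  atom 13: C with explicit H count 2
  atom 14: C, bond orders sum to 2 (valence 4) → 2 H
  atom 15: C, bond orders sum to 3 (valence 4) → 1 H
  atom 16: C, bond orders sum to 2 (valence 4) → 2 H
  atom 17: C, bond orders sum to 1 (valence 4) → 3 H
  atom 18: C, bond orders sum to 2 (valence 4) → 2 H
  atom 19: C, bond orders sum to 3 (valence 4) → 1 H
  atom 20: O, bond orders sum to 2 (valence 2) → 0 H
Totals → C:16, H:29, Cl:1, O:3.

C16H29ClO3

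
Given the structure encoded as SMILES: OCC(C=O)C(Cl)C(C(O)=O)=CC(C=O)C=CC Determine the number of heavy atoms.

Every atom symbol written in the SMILES (organic subset) is one heavy atom; implicit H are not written.
Heavy atoms by element → C:12, Cl:1, O:5.
Total: 18.

18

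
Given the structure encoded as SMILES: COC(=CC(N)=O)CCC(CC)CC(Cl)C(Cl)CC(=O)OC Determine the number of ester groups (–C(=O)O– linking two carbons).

The ester motif appears at heavy-atom position 19 in the SMILES.
Other groups present: 1 alkene, 1 amide, 1 ether.
Ester count: 1.

1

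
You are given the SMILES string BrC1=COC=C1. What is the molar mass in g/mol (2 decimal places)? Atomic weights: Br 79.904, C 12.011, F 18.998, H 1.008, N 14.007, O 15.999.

First, the molecular formula is C4H3BrO (counting implicit H from valence).
  Br: 1 × 79.904 = 79.904
  C: 4 × 12.011 = 48.044
  H: 3 × 1.008 = 3.024
  O: 1 × 15.999 = 15.999
Sum: 1×79.904 + 4×12.011 + 3×1.008 + 1×15.999 = 146.971 → 146.97 g/mol.

146.97 g/mol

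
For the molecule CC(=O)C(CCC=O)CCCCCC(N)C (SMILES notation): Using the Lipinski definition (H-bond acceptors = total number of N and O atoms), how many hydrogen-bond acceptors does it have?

3

N atoms: 1; O atoms: 2.
Lipinski HBA = 1 + 2 = 3.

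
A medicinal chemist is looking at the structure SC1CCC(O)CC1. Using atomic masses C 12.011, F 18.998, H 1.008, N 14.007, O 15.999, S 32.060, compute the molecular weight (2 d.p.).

First, the molecular formula is C6H12OS (counting implicit H from valence).
  C: 6 × 12.011 = 72.066
  H: 12 × 1.008 = 12.096
  O: 1 × 15.999 = 15.999
  S: 1 × 32.060 = 32.060
Sum: 6×12.011 + 12×1.008 + 1×15.999 + 1×32.060 = 132.221 → 132.22 g/mol.

132.22 g/mol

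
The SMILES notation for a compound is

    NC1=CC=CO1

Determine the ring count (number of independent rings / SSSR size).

In SMILES, each pair of matching ring-closure digits denotes one ring-closing bond; the number of such bonds equals the number of independent rings.
Ring-closure bonds here: 1.

1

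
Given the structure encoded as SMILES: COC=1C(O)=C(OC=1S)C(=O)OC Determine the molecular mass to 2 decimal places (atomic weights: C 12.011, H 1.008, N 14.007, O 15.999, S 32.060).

204.20 g/mol

First, the molecular formula is C7H8O5S (counting implicit H from valence).
  C: 7 × 12.011 = 84.077
  H: 8 × 1.008 = 8.064
  O: 5 × 15.999 = 79.995
  S: 1 × 32.060 = 32.060
Sum: 7×12.011 + 8×1.008 + 5×15.999 + 1×32.060 = 204.196 → 204.20 g/mol.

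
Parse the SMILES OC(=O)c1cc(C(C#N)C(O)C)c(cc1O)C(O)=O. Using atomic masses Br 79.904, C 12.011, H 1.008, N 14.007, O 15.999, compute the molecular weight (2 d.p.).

First, the molecular formula is C12H11NO6 (counting implicit H from valence).
  C: 12 × 12.011 = 144.132
  H: 11 × 1.008 = 11.088
  N: 1 × 14.007 = 14.007
  O: 6 × 15.999 = 95.994
Sum: 12×12.011 + 11×1.008 + 1×14.007 + 6×15.999 = 265.221 → 265.22 g/mol.

265.22 g/mol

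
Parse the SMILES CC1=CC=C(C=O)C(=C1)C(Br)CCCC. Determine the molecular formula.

C13H17BrO

Walk through each heavy atom and fill implicit hydrogens from standard valence (C 4, N 3, O 2, S 2, halogen 1):
  atom 1: C, bond orders sum to 1 (valence 4) → 3 H
  atom 2: C, bond orders sum to 4 (valence 4) → 0 H
  atom 3: C, bond orders sum to 3 (valence 4) → 1 H
  atom 4: C, bond orders sum to 3 (valence 4) → 1 H
  atom 5: C, bond orders sum to 4 (valence 4) → 0 H
  atom 6: C, bond orders sum to 3 (valence 4) → 1 H
  atom 7: O, bond orders sum to 2 (valence 2) → 0 H
  atom 8: C, bond orders sum to 4 (valence 4) → 0 H
  atom 9: C, bond orders sum to 3 (valence 4) → 1 H
  atom 10: C, bond orders sum to 3 (valence 4) → 1 H
  atom 11: Br (halogen, monovalent) → 0 H
  atom 12: C, bond orders sum to 2 (valence 4) → 2 H
  atom 13: C, bond orders sum to 2 (valence 4) → 2 H
  atom 14: C, bond orders sum to 2 (valence 4) → 2 H
  atom 15: C, bond orders sum to 1 (valence 4) → 3 H
Totals → C:13, H:17, Br:1, O:1.
In Hill order: C13H17BrO.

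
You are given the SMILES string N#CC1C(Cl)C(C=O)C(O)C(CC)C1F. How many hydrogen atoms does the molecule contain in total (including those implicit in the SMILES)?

13

Walk through each heavy atom and fill implicit hydrogens from standard valence (C 4, N 3, O 2, S 2, halogen 1):
  atom 1: N, bond orders sum to 3 (valence 3) → 0 H
  atom 2: C, bond orders sum to 4 (valence 4) → 0 H
  atom 3: C, bond orders sum to 3 (valence 4) → 1 H
  atom 4: C, bond orders sum to 3 (valence 4) → 1 H
  atom 5: Cl (halogen, monovalent) → 0 H
  atom 6: C, bond orders sum to 3 (valence 4) → 1 H
  atom 7: C, bond orders sum to 3 (valence 4) → 1 H
  atom 8: O, bond orders sum to 2 (valence 2) → 0 H
  atom 9: C, bond orders sum to 3 (valence 4) → 1 H
  atom 10: O, bond orders sum to 1 (valence 2) → 1 H
  atom 11: C, bond orders sum to 3 (valence 4) → 1 H
  atom 12: C, bond orders sum to 2 (valence 4) → 2 H
  atom 13: C, bond orders sum to 1 (valence 4) → 3 H
  atom 14: C, bond orders sum to 3 (valence 4) → 1 H
  atom 15: F (halogen, monovalent) → 0 H
Total hydrogens: 13.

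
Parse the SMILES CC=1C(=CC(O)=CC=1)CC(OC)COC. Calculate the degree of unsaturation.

Degree of unsaturation = (number of rings) + (number of π bonds).
Ring closures in the SMILES: 1.
π bonds: 3 double bonds (each 1 DoU) → 3 DoU from unsaturation.
Total DoU = 1 + 3 = 4.

4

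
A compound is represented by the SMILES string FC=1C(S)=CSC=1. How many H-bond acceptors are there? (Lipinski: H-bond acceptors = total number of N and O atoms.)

N atoms: 0; O atoms: 0.
Lipinski HBA = 0 + 0 = 0.

0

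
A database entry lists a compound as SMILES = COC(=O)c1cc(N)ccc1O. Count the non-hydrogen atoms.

12

Every atom symbol written in the SMILES (organic subset) is one heavy atom; implicit H are not written.
Heavy atoms by element → C:8, N:1, O:3.
Total: 12.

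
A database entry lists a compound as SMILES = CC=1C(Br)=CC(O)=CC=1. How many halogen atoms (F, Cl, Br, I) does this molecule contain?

1

Halogen atoms appear at heavy-atom position 4 (1×Br).
Other groups present: 1 hydroxyl.
Halogen count: 1.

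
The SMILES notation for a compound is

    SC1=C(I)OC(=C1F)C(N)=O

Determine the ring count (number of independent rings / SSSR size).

1

In SMILES, each pair of matching ring-closure digits denotes one ring-closing bond; the number of such bonds equals the number of independent rings.
Ring-closure bonds here: 1.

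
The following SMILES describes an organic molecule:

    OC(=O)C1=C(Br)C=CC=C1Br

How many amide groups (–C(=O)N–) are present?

Scan the SMILES for the amide motif — none present.
Groups that are present: 1 carboxylic acid.

0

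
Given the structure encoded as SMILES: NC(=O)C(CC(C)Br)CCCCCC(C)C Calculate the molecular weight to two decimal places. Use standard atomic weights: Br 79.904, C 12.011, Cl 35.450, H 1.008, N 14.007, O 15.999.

First, the molecular formula is C13H26BrNO (counting implicit H from valence).
  Br: 1 × 79.904 = 79.904
  C: 13 × 12.011 = 156.143
  H: 26 × 1.008 = 26.208
  N: 1 × 14.007 = 14.007
  O: 1 × 15.999 = 15.999
Sum: 1×79.904 + 13×12.011 + 26×1.008 + 1×14.007 + 1×15.999 = 292.261 → 292.26 g/mol.

292.26 g/mol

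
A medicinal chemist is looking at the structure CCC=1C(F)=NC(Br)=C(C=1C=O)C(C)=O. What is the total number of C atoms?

10

Count every carbon token in the SMILES (each C, including those in ring-closure positions and inside branches).
Carbon count: 10.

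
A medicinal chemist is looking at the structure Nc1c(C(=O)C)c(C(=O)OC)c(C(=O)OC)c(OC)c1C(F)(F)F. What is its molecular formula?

C14H14F3NO6

Walk through each heavy atom and fill implicit hydrogens from standard valence (C 4, N 3, O 2, S 2, halogen 1); for lowercase aromatic atoms, an aromatic c carries 1 H when it has two neighbours and 0 H with three, and aromatic n carries 0 H:
  atom 1: N, bond orders sum to 1 (valence 3) → 2 H
  atom 2: aromatic c, 3 neighbours → 0 H
  atom 3: aromatic c, 3 neighbours → 0 H
  atom 4: C, bond orders sum to 4 (valence 4) → 0 H
  atom 5: O, bond orders sum to 2 (valence 2) → 0 H
  atom 6: C, bond orders sum to 1 (valence 4) → 3 H
  atom 7: aromatic c, 3 neighbours → 0 H
  atom 8: C, bond orders sum to 4 (valence 4) → 0 H
  atom 9: O, bond orders sum to 2 (valence 2) → 0 H
  atom 10: O, bond orders sum to 2 (valence 2) → 0 H
  atom 11: C, bond orders sum to 1 (valence 4) → 3 H
  atom 12: aromatic c, 3 neighbours → 0 H
  atom 13: C, bond orders sum to 4 (valence 4) → 0 H
  atom 14: O, bond orders sum to 2 (valence 2) → 0 H
  atom 15: O, bond orders sum to 2 (valence 2) → 0 H
  atom 16: C, bond orders sum to 1 (valence 4) → 3 H
  atom 17: aromatic c, 3 neighbours → 0 H
  atom 18: O, bond orders sum to 2 (valence 2) → 0 H
  atom 19: C, bond orders sum to 1 (valence 4) → 3 H
  atom 20: aromatic c, 3 neighbours → 0 H
  atom 21: C, bond orders sum to 4 (valence 4) → 0 H
  atom 22: F (halogen, monovalent) → 0 H
  atom 23: F (halogen, monovalent) → 0 H
  atom 24: F (halogen, monovalent) → 0 H
Totals → C:14, H:14, F:3, N:1, O:6.
In Hill order: C14H14F3NO6.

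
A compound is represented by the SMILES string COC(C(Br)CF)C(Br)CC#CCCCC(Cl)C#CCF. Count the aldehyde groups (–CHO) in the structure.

Scan the SMILES for the aldehyde motif — none present.
Groups that are present: 2 alkyne, 1 ether.

0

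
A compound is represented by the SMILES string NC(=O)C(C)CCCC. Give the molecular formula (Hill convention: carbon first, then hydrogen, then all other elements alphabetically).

Walk through each heavy atom and fill implicit hydrogens from standard valence (C 4, N 3, O 2, S 2, halogen 1):
  atom 1: N, bond orders sum to 1 (valence 3) → 2 H
  atom 2: C, bond orders sum to 4 (valence 4) → 0 H
  atom 3: O, bond orders sum to 2 (valence 2) → 0 H
  atom 4: C, bond orders sum to 3 (valence 4) → 1 H
  atom 5: C, bond orders sum to 1 (valence 4) → 3 H
  atom 6: C, bond orders sum to 2 (valence 4) → 2 H
  atom 7: C, bond orders sum to 2 (valence 4) → 2 H
  atom 8: C, bond orders sum to 2 (valence 4) → 2 H
  atom 9: C, bond orders sum to 1 (valence 4) → 3 H
Totals → C:7, H:15, N:1, O:1.

C7H15NO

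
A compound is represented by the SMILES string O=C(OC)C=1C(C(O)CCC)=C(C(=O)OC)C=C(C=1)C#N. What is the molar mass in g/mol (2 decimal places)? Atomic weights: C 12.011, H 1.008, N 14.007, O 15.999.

First, the molecular formula is C15H17NO5 (counting implicit H from valence).
  C: 15 × 12.011 = 180.165
  H: 17 × 1.008 = 17.136
  N: 1 × 14.007 = 14.007
  O: 5 × 15.999 = 79.995
Sum: 15×12.011 + 17×1.008 + 1×14.007 + 5×15.999 = 291.303 → 291.30 g/mol.

291.30 g/mol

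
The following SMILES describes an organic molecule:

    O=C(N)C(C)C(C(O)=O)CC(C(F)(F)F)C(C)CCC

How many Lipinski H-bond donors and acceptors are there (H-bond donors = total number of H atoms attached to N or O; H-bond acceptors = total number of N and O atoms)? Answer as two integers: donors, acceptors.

3, 4

Donors: find every N or O and count the H atoms it carries.
  atom 1 (O): bond orders sum to 2 → 0 H
  atom 3 (N): bond orders sum to 1 → 2 H
  atom 8 (O): bond orders sum to 1 → 1 H
  atom 9 (O): bond orders sum to 2 → 0 H
Lipinski HBD = 3.
Acceptors: N atoms = 1, O atoms = 3 → HBA = 4.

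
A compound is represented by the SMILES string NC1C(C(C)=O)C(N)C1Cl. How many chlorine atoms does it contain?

Scan the SMILES for Cl atoms (remember two-letter symbols like Cl and Br are single atoms).
Chlorine count: 1.

1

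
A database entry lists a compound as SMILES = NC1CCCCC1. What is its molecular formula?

Walk through each heavy atom and fill implicit hydrogens from standard valence (C 4, N 3, O 2, S 2, halogen 1):
  atom 1: N, bond orders sum to 1 (valence 3) → 2 H
  atom 2: C, bond orders sum to 3 (valence 4) → 1 H
  atom 3: C, bond orders sum to 2 (valence 4) → 2 H
  atom 4: C, bond orders sum to 2 (valence 4) → 2 H
  atom 5: C, bond orders sum to 2 (valence 4) → 2 H
  atom 6: C, bond orders sum to 2 (valence 4) → 2 H
  atom 7: C, bond orders sum to 2 (valence 4) → 2 H
Totals → C:6, H:13, N:1.
In Hill order: C6H13N.

C6H13N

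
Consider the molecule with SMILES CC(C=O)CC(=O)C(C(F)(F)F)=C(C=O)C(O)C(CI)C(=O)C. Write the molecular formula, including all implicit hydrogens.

C14H16F3IO5

Walk through each heavy atom and fill implicit hydrogens from standard valence (C 4, N 3, O 2, S 2, halogen 1):
  atom 1: C, bond orders sum to 1 (valence 4) → 3 H
  atom 2: C, bond orders sum to 3 (valence 4) → 1 H
  atom 3: C, bond orders sum to 3 (valence 4) → 1 H
  atom 4: O, bond orders sum to 2 (valence 2) → 0 H
  atom 5: C, bond orders sum to 2 (valence 4) → 2 H
  atom 6: C, bond orders sum to 4 (valence 4) → 0 H
  atom 7: O, bond orders sum to 2 (valence 2) → 0 H
  atom 8: C, bond orders sum to 4 (valence 4) → 0 H
  atom 9: C, bond orders sum to 4 (valence 4) → 0 H
  atom 10: F (halogen, monovalent) → 0 H
  atom 11: F (halogen, monovalent) → 0 H
  atom 12: F (halogen, monovalent) → 0 H
  atom 13: C, bond orders sum to 4 (valence 4) → 0 H
  atom 14: C, bond orders sum to 3 (valence 4) → 1 H
  atom 15: O, bond orders sum to 2 (valence 2) → 0 H
  atom 16: C, bond orders sum to 3 (valence 4) → 1 H
  atom 17: O, bond orders sum to 1 (valence 2) → 1 H
  atom 18: C, bond orders sum to 3 (valence 4) → 1 H
  atom 19: C, bond orders sum to 2 (valence 4) → 2 H
  atom 20: I (halogen, monovalent) → 0 H
  atom 21: C, bond orders sum to 4 (valence 4) → 0 H
  atom 22: O, bond orders sum to 2 (valence 2) → 0 H
  atom 23: C, bond orders sum to 1 (valence 4) → 3 H
Totals → C:14, H:16, F:3, I:1, O:5.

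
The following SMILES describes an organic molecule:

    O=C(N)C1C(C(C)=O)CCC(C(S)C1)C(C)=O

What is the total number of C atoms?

Count every carbon token in the SMILES (each C, including those in ring-closure positions and inside branches).
Carbon count: 12.

12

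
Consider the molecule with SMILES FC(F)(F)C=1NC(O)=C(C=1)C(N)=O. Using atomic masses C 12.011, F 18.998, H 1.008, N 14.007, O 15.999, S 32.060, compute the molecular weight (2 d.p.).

First, the molecular formula is C6H5F3N2O2 (counting implicit H from valence).
  C: 6 × 12.011 = 72.066
  F: 3 × 18.998 = 56.994
  H: 5 × 1.008 = 5.040
  N: 2 × 14.007 = 28.014
  O: 2 × 15.999 = 31.998
Sum: 6×12.011 + 3×18.998 + 5×1.008 + 2×14.007 + 2×15.999 = 194.112 → 194.11 g/mol.

194.11 g/mol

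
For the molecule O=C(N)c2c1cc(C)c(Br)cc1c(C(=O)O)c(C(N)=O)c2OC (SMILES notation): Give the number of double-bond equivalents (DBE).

10

Molecular formula: C15H13BrN2O5.
DoU = (2C + 2 + N − H − X) / 2, where X is the halogen count and O/S are ignored.
    = (2·15 + 2 + 2 − 13 − 1) / 2 = 20 / 2 = 10.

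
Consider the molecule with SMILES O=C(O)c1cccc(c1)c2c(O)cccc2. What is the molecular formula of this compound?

C13H10O3

Walk through each heavy atom and fill implicit hydrogens from standard valence (C 4, N 3, O 2, S 2, halogen 1); for lowercase aromatic atoms, an aromatic c carries 1 H when it has two neighbours and 0 H with three, and aromatic n carries 0 H:
  atom 1: O, bond orders sum to 2 (valence 2) → 0 H
  atom 2: C, bond orders sum to 4 (valence 4) → 0 H
  atom 3: O, bond orders sum to 1 (valence 2) → 1 H
  atom 4: aromatic c, 3 neighbours → 0 H
  atom 5: aromatic c, 2 neighbours → 1 H
  atom 6: aromatic c, 2 neighbours → 1 H
  atom 7: aromatic c, 2 neighbours → 1 H
  atom 8: aromatic c, 3 neighbours → 0 H
  atom 9: aromatic c, 2 neighbours → 1 H
  atom 10: aromatic c, 3 neighbours → 0 H
  atom 11: aromatic c, 3 neighbours → 0 H
  atom 12: O, bond orders sum to 1 (valence 2) → 1 H
  atom 13: aromatic c, 2 neighbours → 1 H
  atom 14: aromatic c, 2 neighbours → 1 H
  atom 15: aromatic c, 2 neighbours → 1 H
  atom 16: aromatic c, 2 neighbours → 1 H
Totals → C:13, H:10, O:3.
In Hill order: C13H10O3.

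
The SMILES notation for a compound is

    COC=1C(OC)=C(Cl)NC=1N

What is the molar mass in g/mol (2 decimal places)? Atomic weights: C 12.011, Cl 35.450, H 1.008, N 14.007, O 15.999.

First, the molecular formula is C6H9ClN2O2 (counting implicit H from valence).
  C: 6 × 12.011 = 72.066
  Cl: 1 × 35.450 = 35.450
  H: 9 × 1.008 = 9.072
  N: 2 × 14.007 = 28.014
  O: 2 × 15.999 = 31.998
Sum: 6×12.011 + 1×35.450 + 9×1.008 + 2×14.007 + 2×15.999 = 176.600 → 176.60 g/mol.

176.60 g/mol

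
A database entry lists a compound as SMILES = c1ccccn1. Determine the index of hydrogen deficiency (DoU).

Molecular formula: C5H5N.
DoU = (2C + 2 + N − H − X) / 2, where X is the halogen count and O/S are ignored.
    = (2·5 + 2 + 1 − 5 − 0) / 2 = 8 / 2 = 4.

4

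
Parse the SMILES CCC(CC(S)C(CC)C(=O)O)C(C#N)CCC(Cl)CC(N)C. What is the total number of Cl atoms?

Scan the SMILES for Cl atoms (remember two-letter symbols like Cl and Br are single atoms).
Chlorine count: 1.

1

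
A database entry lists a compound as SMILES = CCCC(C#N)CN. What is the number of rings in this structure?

In SMILES, each pair of matching ring-closure digits denotes one ring-closing bond; the number of such bonds equals the number of independent rings.
Ring-closure bonds here: 0.

0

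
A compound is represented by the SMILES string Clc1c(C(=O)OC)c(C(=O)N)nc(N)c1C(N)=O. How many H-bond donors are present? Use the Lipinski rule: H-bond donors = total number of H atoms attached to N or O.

6

Donors: find every N or O and count the H atoms it carries.
  atom 5 (O): bond orders sum to 2 → 0 H
  atom 6 (O): bond orders sum to 2 → 0 H
  atom 10 (O): bond orders sum to 2 → 0 H
  atom 11 (N): bond orders sum to 1 → 2 H
  atom 12 (N): bond orders sum to 3 → 0 H
  atom 14 (N): bond orders sum to 1 → 2 H
  atom 17 (N): bond orders sum to 1 → 2 H
  atom 18 (O): bond orders sum to 2 → 0 H
Lipinski HBD = 6.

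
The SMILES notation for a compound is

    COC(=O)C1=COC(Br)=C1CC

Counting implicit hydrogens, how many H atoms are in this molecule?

Walk through each heavy atom and fill implicit hydrogens from standard valence (C 4, N 3, O 2, S 2, halogen 1):
  atom 1: C, bond orders sum to 1 (valence 4) → 3 H
  atom 2: O, bond orders sum to 2 (valence 2) → 0 H
  atom 3: C, bond orders sum to 4 (valence 4) → 0 H
  atom 4: O, bond orders sum to 2 (valence 2) → 0 H
  atom 5: C, bond orders sum to 4 (valence 4) → 0 H
  atom 6: C, bond orders sum to 3 (valence 4) → 1 H
  atom 7: O, bond orders sum to 2 (valence 2) → 0 H
  atom 8: C, bond orders sum to 4 (valence 4) → 0 H
  atom 9: Br (halogen, monovalent) → 0 H
  atom 10: C, bond orders sum to 4 (valence 4) → 0 H
  atom 11: C, bond orders sum to 2 (valence 4) → 2 H
  atom 12: C, bond orders sum to 1 (valence 4) → 3 H
Total hydrogens: 9.

9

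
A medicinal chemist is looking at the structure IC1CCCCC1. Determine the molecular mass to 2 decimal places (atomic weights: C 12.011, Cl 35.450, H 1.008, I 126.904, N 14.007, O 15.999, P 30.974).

210.06 g/mol

First, the molecular formula is C6H11I (counting implicit H from valence).
  C: 6 × 12.011 = 72.066
  H: 11 × 1.008 = 11.088
  I: 1 × 126.904 = 126.904
Sum: 6×12.011 + 11×1.008 + 1×126.904 = 210.058 → 210.06 g/mol.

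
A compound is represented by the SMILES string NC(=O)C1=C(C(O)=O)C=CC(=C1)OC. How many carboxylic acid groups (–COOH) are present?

1

The carboxylic acid motif appears at heavy-atom position 6 in the SMILES.
Other groups present: 1 amide, 1 ether.
Carboxylic acid count: 1.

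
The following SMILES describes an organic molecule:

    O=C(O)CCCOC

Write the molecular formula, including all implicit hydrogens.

C5H10O3

Walk through each heavy atom and fill implicit hydrogens from standard valence (C 4, N 3, O 2, S 2, halogen 1):
  atom 1: O, bond orders sum to 2 (valence 2) → 0 H
  atom 2: C, bond orders sum to 4 (valence 4) → 0 H
  atom 3: O, bond orders sum to 1 (valence 2) → 1 H
  atom 4: C, bond orders sum to 2 (valence 4) → 2 H
  atom 5: C, bond orders sum to 2 (valence 4) → 2 H
  atom 6: C, bond orders sum to 2 (valence 4) → 2 H
  atom 7: O, bond orders sum to 2 (valence 2) → 0 H
  atom 8: C, bond orders sum to 1 (valence 4) → 3 H
Totals → C:5, H:10, O:3.
In Hill order: C5H10O3.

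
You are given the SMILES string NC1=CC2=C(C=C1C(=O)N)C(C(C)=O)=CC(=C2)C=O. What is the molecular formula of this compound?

C14H12N2O3

Walk through each heavy atom and fill implicit hydrogens from standard valence (C 4, N 3, O 2, S 2, halogen 1):
  atom 1: N, bond orders sum to 1 (valence 3) → 2 H
  atom 2: C, bond orders sum to 4 (valence 4) → 0 H
  atom 3: C, bond orders sum to 3 (valence 4) → 1 H
  atom 4: C, bond orders sum to 4 (valence 4) → 0 H
  atom 5: C, bond orders sum to 4 (valence 4) → 0 H
  atom 6: C, bond orders sum to 3 (valence 4) → 1 H
  atom 7: C, bond orders sum to 4 (valence 4) → 0 H
  atom 8: C, bond orders sum to 4 (valence 4) → 0 H
  atom 9: O, bond orders sum to 2 (valence 2) → 0 H
  atom 10: N, bond orders sum to 1 (valence 3) → 2 H
  atom 11: C, bond orders sum to 4 (valence 4) → 0 H
  atom 12: C, bond orders sum to 4 (valence 4) → 0 H
  atom 13: C, bond orders sum to 1 (valence 4) → 3 H
  atom 14: O, bond orders sum to 2 (valence 2) → 0 H
  atom 15: C, bond orders sum to 3 (valence 4) → 1 H
  atom 16: C, bond orders sum to 4 (valence 4) → 0 H
  atom 17: C, bond orders sum to 3 (valence 4) → 1 H
  atom 18: C, bond orders sum to 3 (valence 4) → 1 H
  atom 19: O, bond orders sum to 2 (valence 2) → 0 H
Totals → C:14, H:12, N:2, O:3.
In Hill order: C14H12N2O3.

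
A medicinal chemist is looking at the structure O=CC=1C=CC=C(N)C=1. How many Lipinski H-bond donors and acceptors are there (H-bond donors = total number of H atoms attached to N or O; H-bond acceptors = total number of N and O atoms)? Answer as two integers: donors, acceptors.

Donors: find every N or O and count the H atoms it carries.
  atom 1 (O): bond orders sum to 2 → 0 H
  atom 8 (N): bond orders sum to 1 → 2 H
Lipinski HBD = 2.
Acceptors: N atoms = 1, O atoms = 1 → HBA = 2.

2, 2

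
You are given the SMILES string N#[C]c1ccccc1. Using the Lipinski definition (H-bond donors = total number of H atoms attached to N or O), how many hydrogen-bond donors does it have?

Donors: find every N or O and count the H atoms it carries.
  atom 1 (N): bond orders sum to 3 → 0 H
Lipinski HBD = 0.

0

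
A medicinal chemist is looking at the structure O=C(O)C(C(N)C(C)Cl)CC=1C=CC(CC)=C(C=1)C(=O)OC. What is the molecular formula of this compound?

C16H22ClNO4

Walk through each heavy atom and fill implicit hydrogens from standard valence (C 4, N 3, O 2, S 2, halogen 1):
  atom 1: O, bond orders sum to 2 (valence 2) → 0 H
  atom 2: C, bond orders sum to 4 (valence 4) → 0 H
  atom 3: O, bond orders sum to 1 (valence 2) → 1 H
  atom 4: C, bond orders sum to 3 (valence 4) → 1 H
  atom 5: C, bond orders sum to 3 (valence 4) → 1 H
  atom 6: N, bond orders sum to 1 (valence 3) → 2 H
  atom 7: C, bond orders sum to 3 (valence 4) → 1 H
  atom 8: C, bond orders sum to 1 (valence 4) → 3 H
  atom 9: Cl (halogen, monovalent) → 0 H
  atom 10: C, bond orders sum to 2 (valence 4) → 2 H
  atom 11: C, bond orders sum to 4 (valence 4) → 0 H
  atom 12: C, bond orders sum to 3 (valence 4) → 1 H
  atom 13: C, bond orders sum to 3 (valence 4) → 1 H
  atom 14: C, bond orders sum to 4 (valence 4) → 0 H
  atom 15: C, bond orders sum to 2 (valence 4) → 2 H
  atom 16: C, bond orders sum to 1 (valence 4) → 3 H
  atom 17: C, bond orders sum to 4 (valence 4) → 0 H
  atom 18: C, bond orders sum to 3 (valence 4) → 1 H
  atom 19: C, bond orders sum to 4 (valence 4) → 0 H
  atom 20: O, bond orders sum to 2 (valence 2) → 0 H
  atom 21: O, bond orders sum to 2 (valence 2) → 0 H
  atom 22: C, bond orders sum to 1 (valence 4) → 3 H
Totals → C:16, H:22, Cl:1, N:1, O:4.
In Hill order: C16H22ClNO4.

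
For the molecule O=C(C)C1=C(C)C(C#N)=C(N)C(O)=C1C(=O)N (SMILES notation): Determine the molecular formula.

C11H11N3O3

Walk through each heavy atom and fill implicit hydrogens from standard valence (C 4, N 3, O 2, S 2, halogen 1):
  atom 1: O, bond orders sum to 2 (valence 2) → 0 H
  atom 2: C, bond orders sum to 4 (valence 4) → 0 H
  atom 3: C, bond orders sum to 1 (valence 4) → 3 H
  atom 4: C, bond orders sum to 4 (valence 4) → 0 H
  atom 5: C, bond orders sum to 4 (valence 4) → 0 H
  atom 6: C, bond orders sum to 1 (valence 4) → 3 H
  atom 7: C, bond orders sum to 4 (valence 4) → 0 H
  atom 8: C, bond orders sum to 4 (valence 4) → 0 H
  atom 9: N, bond orders sum to 3 (valence 3) → 0 H
  atom 10: C, bond orders sum to 4 (valence 4) → 0 H
  atom 11: N, bond orders sum to 1 (valence 3) → 2 H
  atom 12: C, bond orders sum to 4 (valence 4) → 0 H
  atom 13: O, bond orders sum to 1 (valence 2) → 1 H
  atom 14: C, bond orders sum to 4 (valence 4) → 0 H
  atom 15: C, bond orders sum to 4 (valence 4) → 0 H
  atom 16: O, bond orders sum to 2 (valence 2) → 0 H
  atom 17: N, bond orders sum to 1 (valence 3) → 2 H
Totals → C:11, H:11, N:3, O:3.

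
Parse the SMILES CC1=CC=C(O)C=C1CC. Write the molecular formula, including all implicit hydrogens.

Walk through each heavy atom and fill implicit hydrogens from standard valence (C 4, N 3, O 2, S 2, halogen 1):
  atom 1: C, bond orders sum to 1 (valence 4) → 3 H
  atom 2: C, bond orders sum to 4 (valence 4) → 0 H
  atom 3: C, bond orders sum to 3 (valence 4) → 1 H
  atom 4: C, bond orders sum to 3 (valence 4) → 1 H
  atom 5: C, bond orders sum to 4 (valence 4) → 0 H
  atom 6: O, bond orders sum to 1 (valence 2) → 1 H
  atom 7: C, bond orders sum to 3 (valence 4) → 1 H
  atom 8: C, bond orders sum to 4 (valence 4) → 0 H
  atom 9: C, bond orders sum to 2 (valence 4) → 2 H
  atom 10: C, bond orders sum to 1 (valence 4) → 3 H
Totals → C:9, H:12, O:1.

C9H12O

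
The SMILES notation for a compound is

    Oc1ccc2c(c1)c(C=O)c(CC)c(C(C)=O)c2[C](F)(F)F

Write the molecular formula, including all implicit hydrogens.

C16H13F3O3

Walk through each heavy atom and fill implicit hydrogens from standard valence (C 4, N 3, O 2, S 2, halogen 1); for lowercase aromatic atoms, an aromatic c carries 1 H when it has two neighbours and 0 H with three, and aromatic n carries 0 H:
  atom 1: O, bond orders sum to 1 (valence 2) → 1 H
  atom 2: aromatic c, 3 neighbours → 0 H
  atom 3: aromatic c, 2 neighbours → 1 H
  atom 4: aromatic c, 2 neighbours → 1 H
  atom 5: aromatic c, 3 neighbours → 0 H
  atom 6: aromatic c, 3 neighbours → 0 H
  atom 7: aromatic c, 2 neighbours → 1 H
  atom 8: aromatic c, 3 neighbours → 0 H
  atom 9: C, bond orders sum to 3 (valence 4) → 1 H
  atom 10: O, bond orders sum to 2 (valence 2) → 0 H
  atom 11: aromatic c, 3 neighbours → 0 H
  atom 12: C, bond orders sum to 2 (valence 4) → 2 H
  atom 13: C, bond orders sum to 1 (valence 4) → 3 H
  atom 14: aromatic c, 3 neighbours → 0 H
  atom 15: C, bond orders sum to 4 (valence 4) → 0 H
  atom 16: C, bond orders sum to 1 (valence 4) → 3 H
  atom 17: O, bond orders sum to 2 (valence 2) → 0 H
  atom 18: aromatic c, 3 neighbours → 0 H
  atom 19: C with explicit H count 0
  atom 20: F (halogen, monovalent) → 0 H
  atom 21: F (halogen, monovalent) → 0 H
  atom 22: F (halogen, monovalent) → 0 H
Totals → C:16, H:13, F:3, O:3.
In Hill order: C16H13F3O3.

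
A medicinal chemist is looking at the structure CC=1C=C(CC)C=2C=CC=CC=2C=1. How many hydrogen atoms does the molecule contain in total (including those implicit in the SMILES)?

14

Walk through each heavy atom and fill implicit hydrogens from standard valence (C 4, N 3, O 2, S 2, halogen 1):
  atom 1: C, bond orders sum to 1 (valence 4) → 3 H
  atom 2: C, bond orders sum to 4 (valence 4) → 0 H
  atom 3: C, bond orders sum to 3 (valence 4) → 1 H
  atom 4: C, bond orders sum to 4 (valence 4) → 0 H
  atom 5: C, bond orders sum to 2 (valence 4) → 2 H
  atom 6: C, bond orders sum to 1 (valence 4) → 3 H
  atom 7: C, bond orders sum to 4 (valence 4) → 0 H
  atom 8: C, bond orders sum to 3 (valence 4) → 1 H
  atom 9: C, bond orders sum to 3 (valence 4) → 1 H
  atom 10: C, bond orders sum to 3 (valence 4) → 1 H
  atom 11: C, bond orders sum to 3 (valence 4) → 1 H
  atom 12: C, bond orders sum to 4 (valence 4) → 0 H
  atom 13: C, bond orders sum to 3 (valence 4) → 1 H
Total hydrogens: 14.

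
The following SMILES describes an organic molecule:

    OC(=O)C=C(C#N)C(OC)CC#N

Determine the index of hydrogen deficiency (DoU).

6

Degree of unsaturation = (number of rings) + (number of π bonds).
Ring closures in the SMILES: 0.
π bonds: 2 double bonds (each 1 DoU), 2 triple bonds (each 2 DoU) → 6 DoU from unsaturation.
Total DoU = 0 + 6 = 6.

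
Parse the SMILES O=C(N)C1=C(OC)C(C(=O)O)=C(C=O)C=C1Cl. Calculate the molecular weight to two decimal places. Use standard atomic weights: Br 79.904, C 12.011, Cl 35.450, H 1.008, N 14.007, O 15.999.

257.63 g/mol

First, the molecular formula is C10H8ClNO5 (counting implicit H from valence).
  C: 10 × 12.011 = 120.110
  Cl: 1 × 35.450 = 35.450
  H: 8 × 1.008 = 8.064
  N: 1 × 14.007 = 14.007
  O: 5 × 15.999 = 79.995
Sum: 10×12.011 + 1×35.450 + 8×1.008 + 1×14.007 + 5×15.999 = 257.626 → 257.63 g/mol.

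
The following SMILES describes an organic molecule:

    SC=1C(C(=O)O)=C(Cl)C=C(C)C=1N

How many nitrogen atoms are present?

1

Scan the SMILES for N atoms (remember two-letter symbols like Cl and Br are single atoms).
Nitrogen count: 1.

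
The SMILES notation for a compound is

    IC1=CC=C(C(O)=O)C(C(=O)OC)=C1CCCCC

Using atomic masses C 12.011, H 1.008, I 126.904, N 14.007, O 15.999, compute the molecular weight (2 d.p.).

First, the molecular formula is C14H17IO4 (counting implicit H from valence).
  C: 14 × 12.011 = 168.154
  H: 17 × 1.008 = 17.136
  I: 1 × 126.904 = 126.904
  O: 4 × 15.999 = 63.996
Sum: 14×12.011 + 17×1.008 + 1×126.904 + 4×15.999 = 376.190 → 376.19 g/mol.

376.19 g/mol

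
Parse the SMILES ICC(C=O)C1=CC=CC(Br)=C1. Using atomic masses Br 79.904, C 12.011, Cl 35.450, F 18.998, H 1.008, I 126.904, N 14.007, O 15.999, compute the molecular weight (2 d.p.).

First, the molecular formula is C9H8BrIO (counting implicit H from valence).
  Br: 1 × 79.904 = 79.904
  C: 9 × 12.011 = 108.099
  H: 8 × 1.008 = 8.064
  I: 1 × 126.904 = 126.904
  O: 1 × 15.999 = 15.999
Sum: 1×79.904 + 9×12.011 + 8×1.008 + 1×126.904 + 1×15.999 = 338.970 → 338.97 g/mol.

338.97 g/mol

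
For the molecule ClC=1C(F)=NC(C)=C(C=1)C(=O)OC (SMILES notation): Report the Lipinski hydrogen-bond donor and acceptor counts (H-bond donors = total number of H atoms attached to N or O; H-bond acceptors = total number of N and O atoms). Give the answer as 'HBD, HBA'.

0, 3

Donors: find every N or O and count the H atoms it carries.
  atom 5 (N): bond orders sum to 3 → 0 H
  atom 11 (O): bond orders sum to 2 → 0 H
  atom 12 (O): bond orders sum to 2 → 0 H
Lipinski HBD = 0.
Acceptors: N atoms = 1, O atoms = 2 → HBA = 3.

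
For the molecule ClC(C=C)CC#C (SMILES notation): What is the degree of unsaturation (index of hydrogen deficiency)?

3

Degree of unsaturation = (number of rings) + (number of π bonds).
Ring closures in the SMILES: 0.
π bonds: 1 double bond (each 1 DoU), 1 triple bond (each 2 DoU) → 3 DoU from unsaturation.
Total DoU = 0 + 3 = 3.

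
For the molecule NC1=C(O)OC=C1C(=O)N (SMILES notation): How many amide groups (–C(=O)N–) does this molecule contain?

The amide motif appears at heavy-atom position 8 in the SMILES.
Other groups present: 1 hydroxyl, 1 primary amine.
Amide count: 1.

1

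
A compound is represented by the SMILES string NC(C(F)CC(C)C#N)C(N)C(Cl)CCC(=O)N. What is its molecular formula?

C11H20ClFN4O

Walk through each heavy atom and fill implicit hydrogens from standard valence (C 4, N 3, O 2, S 2, halogen 1):
  atom 1: N, bond orders sum to 1 (valence 3) → 2 H
  atom 2: C, bond orders sum to 3 (valence 4) → 1 H
  atom 3: C, bond orders sum to 3 (valence 4) → 1 H
  atom 4: F (halogen, monovalent) → 0 H
  atom 5: C, bond orders sum to 2 (valence 4) → 2 H
  atom 6: C, bond orders sum to 3 (valence 4) → 1 H
  atom 7: C, bond orders sum to 1 (valence 4) → 3 H
  atom 8: C, bond orders sum to 4 (valence 4) → 0 H
  atom 9: N, bond orders sum to 3 (valence 3) → 0 H
  atom 10: C, bond orders sum to 3 (valence 4) → 1 H
  atom 11: N, bond orders sum to 1 (valence 3) → 2 H
  atom 12: C, bond orders sum to 3 (valence 4) → 1 H
  atom 13: Cl (halogen, monovalent) → 0 H
  atom 14: C, bond orders sum to 2 (valence 4) → 2 H
  atom 15: C, bond orders sum to 2 (valence 4) → 2 H
  atom 16: C, bond orders sum to 4 (valence 4) → 0 H
  atom 17: O, bond orders sum to 2 (valence 2) → 0 H
  atom 18: N, bond orders sum to 1 (valence 3) → 2 H
Totals → C:11, H:20, Cl:1, F:1, N:4, O:1.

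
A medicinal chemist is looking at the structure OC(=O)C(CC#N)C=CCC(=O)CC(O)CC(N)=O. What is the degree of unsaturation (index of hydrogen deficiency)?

6

Molecular formula: C12H16N2O5.
DoU = (2C + 2 + N − H − X) / 2, where X is the halogen count and O/S are ignored.
    = (2·12 + 2 + 2 − 16 − 0) / 2 = 12 / 2 = 6.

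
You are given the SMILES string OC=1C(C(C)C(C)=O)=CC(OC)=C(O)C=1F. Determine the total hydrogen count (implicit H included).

Walk through each heavy atom and fill implicit hydrogens from standard valence (C 4, N 3, O 2, S 2, halogen 1):
  atom 1: O, bond orders sum to 1 (valence 2) → 1 H
  atom 2: C, bond orders sum to 4 (valence 4) → 0 H
  atom 3: C, bond orders sum to 4 (valence 4) → 0 H
  atom 4: C, bond orders sum to 3 (valence 4) → 1 H
  atom 5: C, bond orders sum to 1 (valence 4) → 3 H
  atom 6: C, bond orders sum to 4 (valence 4) → 0 H
  atom 7: C, bond orders sum to 1 (valence 4) → 3 H
  atom 8: O, bond orders sum to 2 (valence 2) → 0 H
  atom 9: C, bond orders sum to 3 (valence 4) → 1 H
  atom 10: C, bond orders sum to 4 (valence 4) → 0 H
  atom 11: O, bond orders sum to 2 (valence 2) → 0 H
  atom 12: C, bond orders sum to 1 (valence 4) → 3 H
  atom 13: C, bond orders sum to 4 (valence 4) → 0 H
  atom 14: O, bond orders sum to 1 (valence 2) → 1 H
  atom 15: C, bond orders sum to 4 (valence 4) → 0 H
  atom 16: F (halogen, monovalent) → 0 H
Total hydrogens: 13.

13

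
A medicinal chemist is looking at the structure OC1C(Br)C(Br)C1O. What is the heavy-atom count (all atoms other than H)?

Every atom symbol written in the SMILES (organic subset) is one heavy atom; implicit H are not written.
Heavy atoms by element → Br:2, C:4, O:2.
Total: 8.

8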